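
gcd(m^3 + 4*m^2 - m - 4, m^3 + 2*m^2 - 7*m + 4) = m^2 + 3*m - 4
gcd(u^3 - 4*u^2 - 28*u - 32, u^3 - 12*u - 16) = u^2 + 4*u + 4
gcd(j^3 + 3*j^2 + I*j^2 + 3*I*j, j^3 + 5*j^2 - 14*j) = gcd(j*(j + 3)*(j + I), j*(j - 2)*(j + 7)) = j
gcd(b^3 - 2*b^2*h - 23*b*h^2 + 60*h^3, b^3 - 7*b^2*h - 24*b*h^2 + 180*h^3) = b + 5*h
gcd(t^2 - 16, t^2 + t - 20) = t - 4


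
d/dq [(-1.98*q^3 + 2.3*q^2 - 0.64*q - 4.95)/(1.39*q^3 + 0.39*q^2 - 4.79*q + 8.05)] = (1.77635683940025e-15*q^5 - 3.9692*q^4 + 20.7476*q^3 - 37.9429*q^2 + 40.891*q - 28.8625)/(1.9321*q^6 + 1.0842*q^5 - 13.1641*q^4 + 18.6428*q^3 + 29.2231*q^2 - 77.119*q + 64.8025)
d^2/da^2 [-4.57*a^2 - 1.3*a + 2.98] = -9.14000000000000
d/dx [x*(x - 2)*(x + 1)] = 3*x^2 - 2*x - 2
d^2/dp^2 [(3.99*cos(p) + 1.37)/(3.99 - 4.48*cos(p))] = 0.0111215663720845*(-4.26325641456066e-14*cos(p)^3 + 98.818496*cos(p)^2 + 88.010223*cos(p) - 197.636992)/(1.0*cos(p) - 0.890625)^3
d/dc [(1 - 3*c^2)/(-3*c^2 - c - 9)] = (3*c^2 + 60*c + 1)/(9*c^4 + 6*c^3 + 55*c^2 + 18*c + 81)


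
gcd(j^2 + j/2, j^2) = j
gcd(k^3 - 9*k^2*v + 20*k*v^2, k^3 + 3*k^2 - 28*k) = k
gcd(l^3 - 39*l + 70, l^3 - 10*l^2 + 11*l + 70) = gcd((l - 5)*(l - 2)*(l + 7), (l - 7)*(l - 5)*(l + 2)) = l - 5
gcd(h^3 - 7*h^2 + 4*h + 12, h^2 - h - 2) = h^2 - h - 2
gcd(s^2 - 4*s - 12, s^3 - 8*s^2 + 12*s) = s - 6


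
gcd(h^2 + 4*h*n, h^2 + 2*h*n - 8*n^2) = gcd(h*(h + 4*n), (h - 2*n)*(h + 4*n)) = h + 4*n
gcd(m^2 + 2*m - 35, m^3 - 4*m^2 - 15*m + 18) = 1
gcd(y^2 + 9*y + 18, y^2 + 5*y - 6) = y + 6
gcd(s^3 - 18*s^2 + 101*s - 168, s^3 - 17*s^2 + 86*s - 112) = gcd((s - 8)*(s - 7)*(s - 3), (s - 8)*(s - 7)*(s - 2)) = s^2 - 15*s + 56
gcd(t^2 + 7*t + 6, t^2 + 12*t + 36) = t + 6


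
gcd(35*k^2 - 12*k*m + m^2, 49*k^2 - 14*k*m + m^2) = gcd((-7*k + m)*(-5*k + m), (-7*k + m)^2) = 7*k - m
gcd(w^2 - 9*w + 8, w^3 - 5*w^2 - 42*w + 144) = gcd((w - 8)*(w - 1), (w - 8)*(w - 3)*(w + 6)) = w - 8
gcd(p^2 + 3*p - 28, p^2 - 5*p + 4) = p - 4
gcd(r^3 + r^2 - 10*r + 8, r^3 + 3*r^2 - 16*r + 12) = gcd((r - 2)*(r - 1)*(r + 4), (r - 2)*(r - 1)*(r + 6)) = r^2 - 3*r + 2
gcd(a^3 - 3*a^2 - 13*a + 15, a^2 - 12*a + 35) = a - 5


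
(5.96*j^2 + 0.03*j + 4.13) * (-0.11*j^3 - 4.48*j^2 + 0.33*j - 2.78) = -0.6556*j^5 - 26.7041*j^4 + 1.3781*j^3 - 35.0613*j^2 + 1.2795*j - 11.4814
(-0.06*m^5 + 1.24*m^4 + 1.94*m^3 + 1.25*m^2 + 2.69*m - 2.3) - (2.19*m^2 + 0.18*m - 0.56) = -0.06*m^5 + 1.24*m^4 + 1.94*m^3 - 0.94*m^2 + 2.51*m - 1.74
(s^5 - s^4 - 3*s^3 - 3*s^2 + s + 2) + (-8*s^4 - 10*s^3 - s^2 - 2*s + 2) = s^5 - 9*s^4 - 13*s^3 - 4*s^2 - s + 4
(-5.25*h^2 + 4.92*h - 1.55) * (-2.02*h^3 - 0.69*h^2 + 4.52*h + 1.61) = 10.605*h^5 - 6.3159*h^4 - 23.9938*h^3 + 14.8554*h^2 + 0.915200000000001*h - 2.4955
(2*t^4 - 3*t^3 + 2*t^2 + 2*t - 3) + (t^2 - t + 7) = 2*t^4 - 3*t^3 + 3*t^2 + t + 4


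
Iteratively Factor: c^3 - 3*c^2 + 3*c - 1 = (c - 1)*(c^2 - 2*c + 1) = (c - 1)^2*(c - 1)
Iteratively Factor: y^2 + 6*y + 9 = (y + 3)*(y + 3)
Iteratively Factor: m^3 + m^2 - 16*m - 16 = (m - 4)*(m^2 + 5*m + 4) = (m - 4)*(m + 1)*(m + 4)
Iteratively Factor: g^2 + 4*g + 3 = (g + 1)*(g + 3)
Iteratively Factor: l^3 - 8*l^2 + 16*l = (l)*(l^2 - 8*l + 16) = l*(l - 4)*(l - 4)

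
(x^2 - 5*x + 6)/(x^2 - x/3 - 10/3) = 3*(x - 3)/(3*x + 5)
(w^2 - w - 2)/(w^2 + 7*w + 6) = (w - 2)/(w + 6)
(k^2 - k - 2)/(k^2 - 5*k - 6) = (k - 2)/(k - 6)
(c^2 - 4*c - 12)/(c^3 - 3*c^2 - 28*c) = (-c^2 + 4*c + 12)/(c*(-c^2 + 3*c + 28))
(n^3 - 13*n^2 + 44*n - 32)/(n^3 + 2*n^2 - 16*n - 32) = (n^2 - 9*n + 8)/(n^2 + 6*n + 8)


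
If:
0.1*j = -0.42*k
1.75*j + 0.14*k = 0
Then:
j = 0.00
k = 0.00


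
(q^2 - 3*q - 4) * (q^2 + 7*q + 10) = q^4 + 4*q^3 - 15*q^2 - 58*q - 40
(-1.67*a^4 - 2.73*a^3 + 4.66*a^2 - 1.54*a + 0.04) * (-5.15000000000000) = 8.6005*a^4 + 14.0595*a^3 - 23.999*a^2 + 7.931*a - 0.206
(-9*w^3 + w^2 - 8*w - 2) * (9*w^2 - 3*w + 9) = -81*w^5 + 36*w^4 - 156*w^3 + 15*w^2 - 66*w - 18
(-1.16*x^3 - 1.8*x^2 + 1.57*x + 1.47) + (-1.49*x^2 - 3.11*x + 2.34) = -1.16*x^3 - 3.29*x^2 - 1.54*x + 3.81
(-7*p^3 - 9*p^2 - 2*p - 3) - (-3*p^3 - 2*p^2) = -4*p^3 - 7*p^2 - 2*p - 3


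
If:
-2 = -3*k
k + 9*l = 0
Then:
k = 2/3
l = -2/27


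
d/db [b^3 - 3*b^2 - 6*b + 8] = 3*b^2 - 6*b - 6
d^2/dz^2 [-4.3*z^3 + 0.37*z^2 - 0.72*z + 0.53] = 0.74 - 25.8*z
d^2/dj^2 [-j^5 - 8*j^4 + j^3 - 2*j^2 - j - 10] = -20*j^3 - 96*j^2 + 6*j - 4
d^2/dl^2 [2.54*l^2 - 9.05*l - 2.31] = 5.08000000000000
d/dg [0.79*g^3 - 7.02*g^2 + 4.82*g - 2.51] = 2.37*g^2 - 14.04*g + 4.82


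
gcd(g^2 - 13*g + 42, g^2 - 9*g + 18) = g - 6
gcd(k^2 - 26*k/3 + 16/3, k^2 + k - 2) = 1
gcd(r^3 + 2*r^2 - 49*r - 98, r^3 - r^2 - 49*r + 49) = r^2 - 49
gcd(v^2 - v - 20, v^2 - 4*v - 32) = v + 4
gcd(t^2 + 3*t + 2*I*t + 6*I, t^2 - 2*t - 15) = t + 3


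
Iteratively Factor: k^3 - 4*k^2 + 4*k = (k - 2)*(k^2 - 2*k) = k*(k - 2)*(k - 2)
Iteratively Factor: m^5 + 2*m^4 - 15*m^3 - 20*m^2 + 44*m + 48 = (m + 4)*(m^4 - 2*m^3 - 7*m^2 + 8*m + 12) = (m + 1)*(m + 4)*(m^3 - 3*m^2 - 4*m + 12) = (m - 2)*(m + 1)*(m + 4)*(m^2 - m - 6) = (m - 2)*(m + 1)*(m + 2)*(m + 4)*(m - 3)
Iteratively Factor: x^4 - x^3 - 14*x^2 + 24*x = (x + 4)*(x^3 - 5*x^2 + 6*x) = x*(x + 4)*(x^2 - 5*x + 6) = x*(x - 2)*(x + 4)*(x - 3)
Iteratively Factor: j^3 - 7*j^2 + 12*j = (j - 4)*(j^2 - 3*j) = j*(j - 4)*(j - 3)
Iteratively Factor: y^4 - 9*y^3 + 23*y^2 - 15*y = (y - 1)*(y^3 - 8*y^2 + 15*y) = (y - 3)*(y - 1)*(y^2 - 5*y) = (y - 5)*(y - 3)*(y - 1)*(y)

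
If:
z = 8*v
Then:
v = z/8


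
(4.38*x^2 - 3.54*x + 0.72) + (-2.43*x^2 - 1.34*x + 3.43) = 1.95*x^2 - 4.88*x + 4.15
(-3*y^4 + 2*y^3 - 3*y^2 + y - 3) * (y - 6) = -3*y^5 + 20*y^4 - 15*y^3 + 19*y^2 - 9*y + 18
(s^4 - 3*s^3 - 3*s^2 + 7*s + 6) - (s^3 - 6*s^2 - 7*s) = s^4 - 4*s^3 + 3*s^2 + 14*s + 6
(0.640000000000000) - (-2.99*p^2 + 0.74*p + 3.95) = 2.99*p^2 - 0.74*p - 3.31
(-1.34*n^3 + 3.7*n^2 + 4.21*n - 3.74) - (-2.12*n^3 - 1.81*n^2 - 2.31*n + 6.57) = 0.78*n^3 + 5.51*n^2 + 6.52*n - 10.31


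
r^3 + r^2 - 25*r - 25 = (r - 5)*(r + 1)*(r + 5)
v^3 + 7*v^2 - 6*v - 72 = (v - 3)*(v + 4)*(v + 6)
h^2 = h^2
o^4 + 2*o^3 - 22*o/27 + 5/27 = (o - 1/3)^2*(o + 1)*(o + 5/3)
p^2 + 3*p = p*(p + 3)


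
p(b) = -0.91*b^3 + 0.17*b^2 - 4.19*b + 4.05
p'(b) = -2.73*b^2 + 0.34*b - 4.19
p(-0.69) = 7.32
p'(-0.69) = -5.72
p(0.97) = -0.68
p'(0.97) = -6.43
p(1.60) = -5.95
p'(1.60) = -10.63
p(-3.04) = 43.92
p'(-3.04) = -30.45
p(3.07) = -33.54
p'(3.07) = -28.88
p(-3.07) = 44.85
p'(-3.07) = -30.96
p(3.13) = -35.30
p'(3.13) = -29.87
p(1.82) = -8.50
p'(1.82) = -12.61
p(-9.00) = 718.92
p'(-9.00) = -228.38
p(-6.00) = 231.87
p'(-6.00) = -104.51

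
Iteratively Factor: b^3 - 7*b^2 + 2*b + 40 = (b - 5)*(b^2 - 2*b - 8) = (b - 5)*(b + 2)*(b - 4)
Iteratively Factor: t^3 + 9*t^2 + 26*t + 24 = (t + 3)*(t^2 + 6*t + 8) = (t + 2)*(t + 3)*(t + 4)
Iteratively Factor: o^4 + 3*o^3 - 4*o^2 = (o)*(o^3 + 3*o^2 - 4*o) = o*(o + 4)*(o^2 - o) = o^2*(o + 4)*(o - 1)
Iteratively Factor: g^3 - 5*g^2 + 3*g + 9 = (g - 3)*(g^2 - 2*g - 3) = (g - 3)^2*(g + 1)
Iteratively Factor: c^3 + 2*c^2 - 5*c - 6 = (c - 2)*(c^2 + 4*c + 3) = (c - 2)*(c + 1)*(c + 3)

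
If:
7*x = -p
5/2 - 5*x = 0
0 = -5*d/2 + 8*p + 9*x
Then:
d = -47/5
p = -7/2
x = 1/2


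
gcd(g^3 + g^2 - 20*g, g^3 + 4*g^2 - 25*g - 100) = g + 5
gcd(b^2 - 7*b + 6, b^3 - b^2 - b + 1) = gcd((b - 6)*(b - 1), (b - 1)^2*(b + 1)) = b - 1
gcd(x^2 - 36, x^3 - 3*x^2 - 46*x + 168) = x - 6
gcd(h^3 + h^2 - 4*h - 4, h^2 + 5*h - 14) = h - 2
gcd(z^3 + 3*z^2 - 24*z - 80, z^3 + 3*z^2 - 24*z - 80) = z^3 + 3*z^2 - 24*z - 80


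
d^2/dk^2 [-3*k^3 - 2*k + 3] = -18*k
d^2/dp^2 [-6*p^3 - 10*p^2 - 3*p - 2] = -36*p - 20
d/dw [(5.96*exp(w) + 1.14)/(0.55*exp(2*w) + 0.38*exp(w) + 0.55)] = (-3.278*exp(2*w) - 1.254*exp(w) + 2.8448)*exp(w)/(0.3025*exp(4*w) + 0.418*exp(3*w) + 0.7494*exp(2*w) + 0.418*exp(w) + 0.3025)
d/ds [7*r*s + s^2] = 7*r + 2*s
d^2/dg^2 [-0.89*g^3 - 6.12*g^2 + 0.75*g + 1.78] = -5.34*g - 12.24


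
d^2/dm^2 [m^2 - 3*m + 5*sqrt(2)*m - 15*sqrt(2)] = 2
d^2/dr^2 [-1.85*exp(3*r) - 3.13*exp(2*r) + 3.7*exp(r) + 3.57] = (-16.65*exp(2*r) - 12.52*exp(r) + 3.7)*exp(r)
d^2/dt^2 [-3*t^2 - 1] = -6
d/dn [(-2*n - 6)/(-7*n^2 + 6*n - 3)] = 14*(-n^2 - 6*n + 3)/(49*n^4 - 84*n^3 + 78*n^2 - 36*n + 9)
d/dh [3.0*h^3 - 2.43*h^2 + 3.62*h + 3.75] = 9.0*h^2 - 4.86*h + 3.62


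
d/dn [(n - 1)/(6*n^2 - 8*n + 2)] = -3/(18*n^2 - 12*n + 2)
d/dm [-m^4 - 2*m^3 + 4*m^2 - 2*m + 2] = -4*m^3 - 6*m^2 + 8*m - 2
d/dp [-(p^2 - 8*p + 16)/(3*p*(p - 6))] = 2*(-p^2 + 16*p - 48)/(3*p^2*(p^2 - 12*p + 36))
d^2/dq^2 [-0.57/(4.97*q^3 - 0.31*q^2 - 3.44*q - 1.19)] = ((16.9974*q - 0.3534)*(-4.97*q^3 + 0.31*q^2 + 3.44*q + 1.19) + 0.57*(-29.82*q^2 + 1.24*q + 6.88)*(-14.91*q^2 + 0.62*q + 3.44))/(-4.97*q^3 + 0.31*q^2 + 3.44*q + 1.19)^3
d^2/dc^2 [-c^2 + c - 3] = -2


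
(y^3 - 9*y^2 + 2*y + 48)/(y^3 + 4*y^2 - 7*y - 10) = (y^3 - 9*y^2 + 2*y + 48)/(y^3 + 4*y^2 - 7*y - 10)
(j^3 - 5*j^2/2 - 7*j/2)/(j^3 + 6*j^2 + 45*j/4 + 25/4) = 2*j*(2*j - 7)/(4*j^2 + 20*j + 25)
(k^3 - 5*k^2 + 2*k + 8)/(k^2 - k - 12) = (k^2 - k - 2)/(k + 3)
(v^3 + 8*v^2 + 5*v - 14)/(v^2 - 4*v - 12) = (v^2 + 6*v - 7)/(v - 6)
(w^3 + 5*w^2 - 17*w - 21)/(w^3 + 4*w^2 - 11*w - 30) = (w^2 + 8*w + 7)/(w^2 + 7*w + 10)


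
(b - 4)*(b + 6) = b^2 + 2*b - 24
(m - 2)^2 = m^2 - 4*m + 4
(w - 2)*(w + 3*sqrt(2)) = w^2 - 2*w + 3*sqrt(2)*w - 6*sqrt(2)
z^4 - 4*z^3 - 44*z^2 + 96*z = z*(z - 8)*(z - 2)*(z + 6)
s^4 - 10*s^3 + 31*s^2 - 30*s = s*(s - 5)*(s - 3)*(s - 2)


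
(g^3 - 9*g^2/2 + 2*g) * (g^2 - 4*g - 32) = g^5 - 17*g^4/2 - 12*g^3 + 136*g^2 - 64*g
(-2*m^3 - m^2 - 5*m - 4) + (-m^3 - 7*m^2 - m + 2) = -3*m^3 - 8*m^2 - 6*m - 2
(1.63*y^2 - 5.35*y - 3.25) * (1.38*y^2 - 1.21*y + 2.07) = 2.2494*y^4 - 9.3553*y^3 + 5.3626*y^2 - 7.142*y - 6.7275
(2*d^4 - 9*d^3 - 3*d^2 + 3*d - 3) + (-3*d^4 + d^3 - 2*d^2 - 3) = -d^4 - 8*d^3 - 5*d^2 + 3*d - 6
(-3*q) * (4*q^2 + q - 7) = -12*q^3 - 3*q^2 + 21*q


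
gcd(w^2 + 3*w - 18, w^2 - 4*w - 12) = 1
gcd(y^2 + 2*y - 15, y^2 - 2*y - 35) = y + 5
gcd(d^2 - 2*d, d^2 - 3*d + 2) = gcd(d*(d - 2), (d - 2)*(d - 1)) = d - 2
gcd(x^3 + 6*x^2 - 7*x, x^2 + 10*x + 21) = x + 7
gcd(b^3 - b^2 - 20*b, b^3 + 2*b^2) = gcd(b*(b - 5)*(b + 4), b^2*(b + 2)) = b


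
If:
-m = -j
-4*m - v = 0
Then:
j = -v/4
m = -v/4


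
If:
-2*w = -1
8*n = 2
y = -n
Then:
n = 1/4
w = 1/2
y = -1/4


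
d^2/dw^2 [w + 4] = 0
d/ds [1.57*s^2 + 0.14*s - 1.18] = 3.14*s + 0.14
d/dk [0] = 0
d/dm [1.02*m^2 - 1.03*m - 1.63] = 2.04*m - 1.03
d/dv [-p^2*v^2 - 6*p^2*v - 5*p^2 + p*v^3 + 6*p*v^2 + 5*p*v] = p*(-2*p*v - 6*p + 3*v^2 + 12*v + 5)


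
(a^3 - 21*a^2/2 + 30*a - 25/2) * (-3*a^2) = -3*a^5 + 63*a^4/2 - 90*a^3 + 75*a^2/2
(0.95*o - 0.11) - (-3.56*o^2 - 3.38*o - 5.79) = 3.56*o^2 + 4.33*o + 5.68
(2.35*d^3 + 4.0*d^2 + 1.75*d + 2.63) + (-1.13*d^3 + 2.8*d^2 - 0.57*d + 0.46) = 1.22*d^3 + 6.8*d^2 + 1.18*d + 3.09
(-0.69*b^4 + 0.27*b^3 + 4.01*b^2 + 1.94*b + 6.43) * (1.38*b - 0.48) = -0.9522*b^5 + 0.7038*b^4 + 5.4042*b^3 + 0.7524*b^2 + 7.9422*b - 3.0864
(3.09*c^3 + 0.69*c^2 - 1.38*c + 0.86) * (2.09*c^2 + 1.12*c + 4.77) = 6.4581*c^5 + 4.9029*c^4 + 12.6279*c^3 + 3.5431*c^2 - 5.6194*c + 4.1022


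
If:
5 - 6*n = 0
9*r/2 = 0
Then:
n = 5/6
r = 0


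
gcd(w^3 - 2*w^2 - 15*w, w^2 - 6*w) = w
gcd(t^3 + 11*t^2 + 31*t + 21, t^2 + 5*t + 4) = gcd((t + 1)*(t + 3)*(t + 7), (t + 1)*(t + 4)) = t + 1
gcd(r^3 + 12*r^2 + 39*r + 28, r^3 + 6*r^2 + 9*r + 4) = r^2 + 5*r + 4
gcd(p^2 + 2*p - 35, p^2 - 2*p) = 1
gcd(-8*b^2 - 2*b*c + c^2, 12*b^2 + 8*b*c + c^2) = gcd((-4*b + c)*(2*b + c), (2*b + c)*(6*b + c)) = 2*b + c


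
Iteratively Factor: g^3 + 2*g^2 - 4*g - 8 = (g - 2)*(g^2 + 4*g + 4) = (g - 2)*(g + 2)*(g + 2)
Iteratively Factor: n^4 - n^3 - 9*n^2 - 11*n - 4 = (n + 1)*(n^3 - 2*n^2 - 7*n - 4) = (n - 4)*(n + 1)*(n^2 + 2*n + 1) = (n - 4)*(n + 1)^2*(n + 1)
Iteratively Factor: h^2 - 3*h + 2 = (h - 1)*(h - 2)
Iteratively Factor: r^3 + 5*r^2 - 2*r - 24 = (r - 2)*(r^2 + 7*r + 12) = (r - 2)*(r + 3)*(r + 4)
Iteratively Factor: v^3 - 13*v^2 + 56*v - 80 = (v - 4)*(v^2 - 9*v + 20) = (v - 4)^2*(v - 5)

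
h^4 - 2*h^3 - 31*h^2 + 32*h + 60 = (h - 6)*(h - 2)*(h + 1)*(h + 5)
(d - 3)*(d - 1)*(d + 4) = d^3 - 13*d + 12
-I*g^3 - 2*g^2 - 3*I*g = g*(g - 3*I)*(-I*g + 1)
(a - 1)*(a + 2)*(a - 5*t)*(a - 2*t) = a^4 - 7*a^3*t + a^3 + 10*a^2*t^2 - 7*a^2*t - 2*a^2 + 10*a*t^2 + 14*a*t - 20*t^2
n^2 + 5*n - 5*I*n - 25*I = (n + 5)*(n - 5*I)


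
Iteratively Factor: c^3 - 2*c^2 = (c)*(c^2 - 2*c) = c^2*(c - 2)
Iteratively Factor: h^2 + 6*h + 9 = (h + 3)*(h + 3)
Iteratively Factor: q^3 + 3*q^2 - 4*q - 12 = (q - 2)*(q^2 + 5*q + 6) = (q - 2)*(q + 2)*(q + 3)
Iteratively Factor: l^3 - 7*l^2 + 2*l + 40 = (l - 4)*(l^2 - 3*l - 10) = (l - 4)*(l + 2)*(l - 5)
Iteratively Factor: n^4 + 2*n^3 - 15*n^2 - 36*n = (n + 3)*(n^3 - n^2 - 12*n) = (n + 3)^2*(n^2 - 4*n) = n*(n + 3)^2*(n - 4)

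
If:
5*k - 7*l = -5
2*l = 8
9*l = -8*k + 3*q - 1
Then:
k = 23/5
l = 4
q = 123/5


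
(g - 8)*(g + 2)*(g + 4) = g^3 - 2*g^2 - 40*g - 64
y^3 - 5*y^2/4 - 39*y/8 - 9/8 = (y - 3)*(y + 1/4)*(y + 3/2)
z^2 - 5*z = z*(z - 5)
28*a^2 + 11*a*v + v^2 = (4*a + v)*(7*a + v)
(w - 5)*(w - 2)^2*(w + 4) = w^4 - 5*w^3 - 12*w^2 + 76*w - 80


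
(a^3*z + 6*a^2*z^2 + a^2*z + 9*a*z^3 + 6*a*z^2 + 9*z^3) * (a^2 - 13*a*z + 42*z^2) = a^5*z - 7*a^4*z^2 + a^4*z - 27*a^3*z^3 - 7*a^3*z^2 + 135*a^2*z^4 - 27*a^2*z^3 + 378*a*z^5 + 135*a*z^4 + 378*z^5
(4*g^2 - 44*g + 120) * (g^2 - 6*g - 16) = 4*g^4 - 68*g^3 + 320*g^2 - 16*g - 1920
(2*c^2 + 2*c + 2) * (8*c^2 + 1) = 16*c^4 + 16*c^3 + 18*c^2 + 2*c + 2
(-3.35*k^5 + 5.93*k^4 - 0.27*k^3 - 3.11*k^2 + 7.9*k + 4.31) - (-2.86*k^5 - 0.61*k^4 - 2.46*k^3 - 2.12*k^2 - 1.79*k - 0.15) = -0.49*k^5 + 6.54*k^4 + 2.19*k^3 - 0.99*k^2 + 9.69*k + 4.46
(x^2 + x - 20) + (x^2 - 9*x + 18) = 2*x^2 - 8*x - 2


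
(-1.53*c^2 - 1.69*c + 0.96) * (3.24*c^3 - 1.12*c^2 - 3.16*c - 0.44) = -4.9572*c^5 - 3.762*c^4 + 9.838*c^3 + 4.9384*c^2 - 2.29*c - 0.4224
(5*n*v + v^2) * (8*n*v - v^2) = 40*n^2*v^2 + 3*n*v^3 - v^4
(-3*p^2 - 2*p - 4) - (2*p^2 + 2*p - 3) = -5*p^2 - 4*p - 1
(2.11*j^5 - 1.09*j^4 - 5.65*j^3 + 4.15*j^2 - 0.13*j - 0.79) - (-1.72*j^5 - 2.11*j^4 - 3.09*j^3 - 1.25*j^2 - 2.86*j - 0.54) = 3.83*j^5 + 1.02*j^4 - 2.56*j^3 + 5.4*j^2 + 2.73*j - 0.25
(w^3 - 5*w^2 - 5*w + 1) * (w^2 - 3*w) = w^5 - 8*w^4 + 10*w^3 + 16*w^2 - 3*w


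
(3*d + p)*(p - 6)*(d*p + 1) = 3*d^2*p^2 - 18*d^2*p + d*p^3 - 6*d*p^2 + 3*d*p - 18*d + p^2 - 6*p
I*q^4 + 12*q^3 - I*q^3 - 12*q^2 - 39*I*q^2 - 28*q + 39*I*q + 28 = (q - 1)*(q - 7*I)*(q - 4*I)*(I*q + 1)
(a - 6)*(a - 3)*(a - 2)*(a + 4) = a^4 - 7*a^3 - 8*a^2 + 108*a - 144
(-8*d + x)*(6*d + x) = -48*d^2 - 2*d*x + x^2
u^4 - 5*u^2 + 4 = (u - 2)*(u - 1)*(u + 1)*(u + 2)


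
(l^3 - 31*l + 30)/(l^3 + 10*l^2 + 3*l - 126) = (l^2 - 6*l + 5)/(l^2 + 4*l - 21)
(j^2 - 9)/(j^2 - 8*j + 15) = (j + 3)/(j - 5)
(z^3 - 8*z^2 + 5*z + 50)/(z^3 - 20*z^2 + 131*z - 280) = (z^2 - 3*z - 10)/(z^2 - 15*z + 56)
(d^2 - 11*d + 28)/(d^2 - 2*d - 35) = (d - 4)/(d + 5)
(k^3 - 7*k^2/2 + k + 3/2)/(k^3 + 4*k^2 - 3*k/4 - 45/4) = 2*(2*k^3 - 7*k^2 + 2*k + 3)/(4*k^3 + 16*k^2 - 3*k - 45)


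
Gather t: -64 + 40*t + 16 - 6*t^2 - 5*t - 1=-6*t^2 + 35*t - 49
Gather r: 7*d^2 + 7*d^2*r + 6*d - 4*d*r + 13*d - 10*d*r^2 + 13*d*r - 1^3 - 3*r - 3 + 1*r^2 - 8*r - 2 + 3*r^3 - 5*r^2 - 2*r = 7*d^2 + 19*d + 3*r^3 + r^2*(-10*d - 4) + r*(7*d^2 + 9*d - 13) - 6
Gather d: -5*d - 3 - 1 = -5*d - 4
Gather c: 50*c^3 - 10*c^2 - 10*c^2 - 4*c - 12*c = 50*c^3 - 20*c^2 - 16*c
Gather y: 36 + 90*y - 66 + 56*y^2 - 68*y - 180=56*y^2 + 22*y - 210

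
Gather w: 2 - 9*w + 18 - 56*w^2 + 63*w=-56*w^2 + 54*w + 20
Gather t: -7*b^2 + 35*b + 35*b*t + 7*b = -7*b^2 + 35*b*t + 42*b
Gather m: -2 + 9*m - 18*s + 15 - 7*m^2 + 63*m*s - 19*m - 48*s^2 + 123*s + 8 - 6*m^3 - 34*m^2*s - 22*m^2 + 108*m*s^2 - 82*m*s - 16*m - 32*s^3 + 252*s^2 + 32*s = -6*m^3 + m^2*(-34*s - 29) + m*(108*s^2 - 19*s - 26) - 32*s^3 + 204*s^2 + 137*s + 21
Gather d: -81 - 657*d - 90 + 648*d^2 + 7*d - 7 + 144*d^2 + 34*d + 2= 792*d^2 - 616*d - 176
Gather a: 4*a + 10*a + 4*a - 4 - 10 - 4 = 18*a - 18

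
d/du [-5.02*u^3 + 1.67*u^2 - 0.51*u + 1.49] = -15.06*u^2 + 3.34*u - 0.51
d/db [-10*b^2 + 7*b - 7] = 7 - 20*b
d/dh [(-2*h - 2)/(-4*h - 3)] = -2/(4*h + 3)^2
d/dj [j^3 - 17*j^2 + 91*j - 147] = 3*j^2 - 34*j + 91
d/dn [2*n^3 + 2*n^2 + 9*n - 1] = 6*n^2 + 4*n + 9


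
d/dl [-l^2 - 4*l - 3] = -2*l - 4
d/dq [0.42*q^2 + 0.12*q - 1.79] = 0.84*q + 0.12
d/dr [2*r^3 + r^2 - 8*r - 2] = 6*r^2 + 2*r - 8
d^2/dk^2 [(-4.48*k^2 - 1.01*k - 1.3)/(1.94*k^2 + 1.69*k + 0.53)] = (21.773784*k^3 - 1.718064*k^2 - 19.342188*k - 5.46009)/(7.301384*k^6 + 19.081452*k^5 + 22.606626*k^4 + 15.252757*k^3 + 6.176037*k^2 + 1.424163*k + 0.148877)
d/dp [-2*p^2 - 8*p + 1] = -4*p - 8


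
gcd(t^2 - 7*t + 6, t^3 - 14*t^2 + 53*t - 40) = t - 1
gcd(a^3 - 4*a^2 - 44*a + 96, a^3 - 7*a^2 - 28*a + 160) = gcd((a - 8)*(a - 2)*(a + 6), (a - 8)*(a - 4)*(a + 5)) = a - 8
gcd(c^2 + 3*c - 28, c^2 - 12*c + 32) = c - 4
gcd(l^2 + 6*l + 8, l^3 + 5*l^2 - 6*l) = 1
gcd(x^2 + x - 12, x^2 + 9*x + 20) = x + 4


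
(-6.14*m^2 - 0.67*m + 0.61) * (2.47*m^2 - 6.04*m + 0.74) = -15.1658*m^4 + 35.4307*m^3 + 1.0099*m^2 - 4.1802*m + 0.4514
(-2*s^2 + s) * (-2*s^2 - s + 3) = 4*s^4 - 7*s^2 + 3*s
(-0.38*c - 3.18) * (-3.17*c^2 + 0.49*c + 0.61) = 1.2046*c^3 + 9.8944*c^2 - 1.79*c - 1.9398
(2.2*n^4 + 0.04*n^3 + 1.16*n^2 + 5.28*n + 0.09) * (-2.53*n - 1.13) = -5.566*n^5 - 2.5872*n^4 - 2.98*n^3 - 14.6692*n^2 - 6.1941*n - 0.1017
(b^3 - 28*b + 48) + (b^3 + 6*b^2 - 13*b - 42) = 2*b^3 + 6*b^2 - 41*b + 6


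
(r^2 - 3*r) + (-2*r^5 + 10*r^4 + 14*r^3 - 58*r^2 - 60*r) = -2*r^5 + 10*r^4 + 14*r^3 - 57*r^2 - 63*r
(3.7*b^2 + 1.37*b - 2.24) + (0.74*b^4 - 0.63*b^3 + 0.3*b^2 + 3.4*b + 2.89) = 0.74*b^4 - 0.63*b^3 + 4.0*b^2 + 4.77*b + 0.65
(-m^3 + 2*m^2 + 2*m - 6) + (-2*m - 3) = -m^3 + 2*m^2 - 9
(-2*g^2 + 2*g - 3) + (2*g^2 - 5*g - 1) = -3*g - 4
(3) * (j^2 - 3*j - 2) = 3*j^2 - 9*j - 6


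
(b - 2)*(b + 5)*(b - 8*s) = b^3 - 8*b^2*s + 3*b^2 - 24*b*s - 10*b + 80*s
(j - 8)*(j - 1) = j^2 - 9*j + 8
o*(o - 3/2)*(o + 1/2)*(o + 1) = o^4 - 7*o^2/4 - 3*o/4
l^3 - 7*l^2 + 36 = (l - 6)*(l - 3)*(l + 2)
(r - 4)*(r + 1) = r^2 - 3*r - 4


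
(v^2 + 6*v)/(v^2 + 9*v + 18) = v/(v + 3)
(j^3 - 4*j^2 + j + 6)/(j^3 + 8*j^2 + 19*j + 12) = (j^2 - 5*j + 6)/(j^2 + 7*j + 12)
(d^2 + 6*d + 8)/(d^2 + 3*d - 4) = (d + 2)/(d - 1)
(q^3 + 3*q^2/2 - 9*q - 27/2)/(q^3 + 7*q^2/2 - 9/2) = (q - 3)/(q - 1)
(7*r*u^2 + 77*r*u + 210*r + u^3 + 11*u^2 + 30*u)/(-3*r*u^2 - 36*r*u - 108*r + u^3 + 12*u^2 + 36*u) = (-7*r*u - 35*r - u^2 - 5*u)/(3*r*u + 18*r - u^2 - 6*u)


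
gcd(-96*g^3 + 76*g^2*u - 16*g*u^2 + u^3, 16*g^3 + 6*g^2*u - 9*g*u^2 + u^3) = 16*g^2 - 10*g*u + u^2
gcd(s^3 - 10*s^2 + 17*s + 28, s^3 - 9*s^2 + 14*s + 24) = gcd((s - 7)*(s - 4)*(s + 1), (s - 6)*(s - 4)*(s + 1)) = s^2 - 3*s - 4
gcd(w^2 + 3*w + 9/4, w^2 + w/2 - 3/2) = w + 3/2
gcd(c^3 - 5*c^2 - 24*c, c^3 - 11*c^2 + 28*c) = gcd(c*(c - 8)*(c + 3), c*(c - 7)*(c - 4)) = c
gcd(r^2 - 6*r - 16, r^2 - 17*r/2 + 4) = r - 8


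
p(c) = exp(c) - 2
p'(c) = exp(c)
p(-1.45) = -1.77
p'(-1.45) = 0.23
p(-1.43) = -1.76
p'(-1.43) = 0.24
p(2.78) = 14.12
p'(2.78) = 16.12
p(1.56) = 2.76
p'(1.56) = 4.76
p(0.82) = 0.27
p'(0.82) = 2.27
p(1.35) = 1.86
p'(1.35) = 3.86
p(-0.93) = -1.61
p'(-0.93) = 0.39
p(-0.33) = -1.28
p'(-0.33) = 0.72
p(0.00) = -1.00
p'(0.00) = 1.00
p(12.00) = 162752.79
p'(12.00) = 162754.79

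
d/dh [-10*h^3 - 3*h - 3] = -30*h^2 - 3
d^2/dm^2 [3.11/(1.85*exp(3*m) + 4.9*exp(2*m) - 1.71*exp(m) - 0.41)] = ((-51.7815*exp(2*m) - 60.956*exp(m) + 5.3181)*(1.85*exp(3*m) + 4.9*exp(2*m) - 1.71*exp(m) - 0.41) + 3.11*(5.55*exp(2*m) + 9.8*exp(m) - 1.71)*(11.1*exp(2*m) + 19.6*exp(m) - 3.42)*exp(m))*exp(m)/(1.85*exp(3*m) + 4.9*exp(2*m) - 1.71*exp(m) - 0.41)^3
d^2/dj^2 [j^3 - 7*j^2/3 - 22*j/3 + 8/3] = 6*j - 14/3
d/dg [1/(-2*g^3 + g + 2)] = (6*g^2 - 1)/(-2*g^3 + g + 2)^2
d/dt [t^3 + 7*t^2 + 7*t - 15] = 3*t^2 + 14*t + 7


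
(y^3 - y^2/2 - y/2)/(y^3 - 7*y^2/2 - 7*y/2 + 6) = y*(2*y + 1)/(2*y^2 - 5*y - 12)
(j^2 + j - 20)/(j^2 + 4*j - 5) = (j - 4)/(j - 1)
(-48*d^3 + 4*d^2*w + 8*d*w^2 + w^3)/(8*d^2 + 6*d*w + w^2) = (-12*d^2 + 4*d*w + w^2)/(2*d + w)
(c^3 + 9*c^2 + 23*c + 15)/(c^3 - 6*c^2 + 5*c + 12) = (c^2 + 8*c + 15)/(c^2 - 7*c + 12)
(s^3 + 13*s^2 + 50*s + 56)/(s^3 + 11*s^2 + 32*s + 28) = (s + 4)/(s + 2)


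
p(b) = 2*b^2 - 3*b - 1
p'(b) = 4*b - 3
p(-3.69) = 37.30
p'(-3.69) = -17.76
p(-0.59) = 1.47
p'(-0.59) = -5.36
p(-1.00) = 4.00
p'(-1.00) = -7.00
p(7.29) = 83.42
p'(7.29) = 26.16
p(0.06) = -1.17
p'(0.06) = -2.76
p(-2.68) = 21.40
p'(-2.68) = -13.72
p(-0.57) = 1.36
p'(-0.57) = -5.28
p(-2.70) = 21.68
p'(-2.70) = -13.80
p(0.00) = -1.00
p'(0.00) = -3.00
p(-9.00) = 188.00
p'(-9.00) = -39.00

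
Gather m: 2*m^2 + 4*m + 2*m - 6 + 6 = 2*m^2 + 6*m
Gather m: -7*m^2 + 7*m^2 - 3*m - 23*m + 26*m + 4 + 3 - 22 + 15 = 0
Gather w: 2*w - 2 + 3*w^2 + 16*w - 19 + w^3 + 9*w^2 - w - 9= w^3 + 12*w^2 + 17*w - 30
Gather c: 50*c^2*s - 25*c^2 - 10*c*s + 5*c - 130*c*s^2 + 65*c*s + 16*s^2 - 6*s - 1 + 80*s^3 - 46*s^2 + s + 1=c^2*(50*s - 25) + c*(-130*s^2 + 55*s + 5) + 80*s^3 - 30*s^2 - 5*s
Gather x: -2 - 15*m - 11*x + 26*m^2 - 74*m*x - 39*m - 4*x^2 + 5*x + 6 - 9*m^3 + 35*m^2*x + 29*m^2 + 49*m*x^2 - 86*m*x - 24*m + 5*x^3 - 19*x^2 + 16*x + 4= -9*m^3 + 55*m^2 - 78*m + 5*x^3 + x^2*(49*m - 23) + x*(35*m^2 - 160*m + 10) + 8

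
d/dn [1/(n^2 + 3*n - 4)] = (-2*n - 3)/(n^2 + 3*n - 4)^2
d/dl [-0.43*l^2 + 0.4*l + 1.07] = 0.4 - 0.86*l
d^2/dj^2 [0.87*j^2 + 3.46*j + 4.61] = 1.74000000000000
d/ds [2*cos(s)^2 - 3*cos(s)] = (3 - 4*cos(s))*sin(s)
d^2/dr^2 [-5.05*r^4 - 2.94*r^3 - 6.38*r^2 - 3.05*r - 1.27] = -60.6*r^2 - 17.64*r - 12.76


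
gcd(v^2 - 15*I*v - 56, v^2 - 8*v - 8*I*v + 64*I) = v - 8*I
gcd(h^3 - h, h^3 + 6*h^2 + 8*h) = h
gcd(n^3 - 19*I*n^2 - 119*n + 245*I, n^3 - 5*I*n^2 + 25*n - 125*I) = n - 5*I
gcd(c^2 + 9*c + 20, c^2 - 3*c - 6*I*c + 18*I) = 1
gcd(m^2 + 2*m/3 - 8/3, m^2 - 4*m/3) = m - 4/3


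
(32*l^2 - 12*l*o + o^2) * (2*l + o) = 64*l^3 + 8*l^2*o - 10*l*o^2 + o^3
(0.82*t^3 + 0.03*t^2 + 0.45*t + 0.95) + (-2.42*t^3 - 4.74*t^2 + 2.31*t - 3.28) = -1.6*t^3 - 4.71*t^2 + 2.76*t - 2.33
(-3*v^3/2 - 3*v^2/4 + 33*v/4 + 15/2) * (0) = 0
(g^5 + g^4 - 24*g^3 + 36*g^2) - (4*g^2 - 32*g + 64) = g^5 + g^4 - 24*g^3 + 32*g^2 + 32*g - 64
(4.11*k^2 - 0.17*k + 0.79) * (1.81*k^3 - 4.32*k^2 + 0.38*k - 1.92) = 7.4391*k^5 - 18.0629*k^4 + 3.7261*k^3 - 11.3686*k^2 + 0.6266*k - 1.5168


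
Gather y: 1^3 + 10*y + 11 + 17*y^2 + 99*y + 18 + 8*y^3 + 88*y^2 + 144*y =8*y^3 + 105*y^2 + 253*y + 30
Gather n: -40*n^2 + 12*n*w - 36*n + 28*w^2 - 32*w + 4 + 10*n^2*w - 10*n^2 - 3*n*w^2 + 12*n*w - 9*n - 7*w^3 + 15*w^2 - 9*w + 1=n^2*(10*w - 50) + n*(-3*w^2 + 24*w - 45) - 7*w^3 + 43*w^2 - 41*w + 5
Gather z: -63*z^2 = -63*z^2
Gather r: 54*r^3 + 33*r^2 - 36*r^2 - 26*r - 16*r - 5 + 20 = 54*r^3 - 3*r^2 - 42*r + 15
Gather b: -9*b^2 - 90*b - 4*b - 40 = -9*b^2 - 94*b - 40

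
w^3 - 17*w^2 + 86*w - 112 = (w - 8)*(w - 7)*(w - 2)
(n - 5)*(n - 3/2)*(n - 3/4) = n^3 - 29*n^2/4 + 99*n/8 - 45/8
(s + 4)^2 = s^2 + 8*s + 16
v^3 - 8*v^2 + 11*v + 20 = (v - 5)*(v - 4)*(v + 1)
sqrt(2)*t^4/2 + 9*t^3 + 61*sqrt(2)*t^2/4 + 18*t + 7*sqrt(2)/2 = (t + sqrt(2)/2)*(t + sqrt(2))*(t + 7*sqrt(2))*(sqrt(2)*t/2 + 1/2)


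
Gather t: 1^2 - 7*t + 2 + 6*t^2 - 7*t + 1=6*t^2 - 14*t + 4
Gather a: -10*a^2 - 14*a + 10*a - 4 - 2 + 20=-10*a^2 - 4*a + 14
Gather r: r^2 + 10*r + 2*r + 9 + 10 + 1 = r^2 + 12*r + 20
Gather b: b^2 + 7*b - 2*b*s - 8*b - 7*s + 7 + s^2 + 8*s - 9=b^2 + b*(-2*s - 1) + s^2 + s - 2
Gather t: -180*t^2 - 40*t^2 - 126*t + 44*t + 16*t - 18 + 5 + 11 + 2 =-220*t^2 - 66*t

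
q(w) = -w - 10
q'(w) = -1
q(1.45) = -11.45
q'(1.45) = -1.00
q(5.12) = -15.12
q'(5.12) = -1.00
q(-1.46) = -8.54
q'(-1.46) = -1.00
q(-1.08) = -8.92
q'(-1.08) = -1.00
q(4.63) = -14.63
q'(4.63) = -1.00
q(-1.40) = -8.60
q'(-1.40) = -1.00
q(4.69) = -14.69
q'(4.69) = -1.00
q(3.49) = -13.49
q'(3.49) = -1.00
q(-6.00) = -4.00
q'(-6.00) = -1.00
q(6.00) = -16.00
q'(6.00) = -1.00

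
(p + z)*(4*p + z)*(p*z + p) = 4*p^3*z + 4*p^3 + 5*p^2*z^2 + 5*p^2*z + p*z^3 + p*z^2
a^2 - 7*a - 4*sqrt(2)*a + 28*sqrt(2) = (a - 7)*(a - 4*sqrt(2))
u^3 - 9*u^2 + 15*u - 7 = (u - 7)*(u - 1)^2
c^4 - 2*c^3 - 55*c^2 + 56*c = c*(c - 8)*(c - 1)*(c + 7)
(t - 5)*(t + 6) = t^2 + t - 30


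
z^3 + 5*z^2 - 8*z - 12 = (z - 2)*(z + 1)*(z + 6)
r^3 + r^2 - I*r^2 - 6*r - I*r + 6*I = (r - 2)*(r + 3)*(r - I)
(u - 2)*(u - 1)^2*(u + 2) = u^4 - 2*u^3 - 3*u^2 + 8*u - 4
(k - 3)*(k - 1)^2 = k^3 - 5*k^2 + 7*k - 3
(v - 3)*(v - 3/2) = v^2 - 9*v/2 + 9/2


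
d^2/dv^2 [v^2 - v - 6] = 2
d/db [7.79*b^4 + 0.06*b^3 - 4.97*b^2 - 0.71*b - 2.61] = 31.16*b^3 + 0.18*b^2 - 9.94*b - 0.71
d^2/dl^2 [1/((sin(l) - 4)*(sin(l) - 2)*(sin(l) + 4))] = (-9*sin(l)^6 + 22*sin(l)^5 + 28*sin(l)^4 + 160*sin(l)^3 - 584*sin(l)^2 - 512*sin(l) + 640)/((sin(l) - 4)^3*(sin(l) - 2)^3*(sin(l) + 4)^3)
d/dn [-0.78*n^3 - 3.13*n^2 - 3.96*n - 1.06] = -2.34*n^2 - 6.26*n - 3.96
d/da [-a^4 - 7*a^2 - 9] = -4*a^3 - 14*a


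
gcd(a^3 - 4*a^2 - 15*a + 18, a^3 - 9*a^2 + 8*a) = a - 1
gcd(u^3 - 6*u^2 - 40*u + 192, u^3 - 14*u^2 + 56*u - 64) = u^2 - 12*u + 32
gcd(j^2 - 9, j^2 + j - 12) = j - 3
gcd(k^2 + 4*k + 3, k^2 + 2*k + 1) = k + 1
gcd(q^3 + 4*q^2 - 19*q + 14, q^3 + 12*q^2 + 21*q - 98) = q^2 + 5*q - 14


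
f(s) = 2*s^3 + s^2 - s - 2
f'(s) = 6*s^2 + 2*s - 1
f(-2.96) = -42.15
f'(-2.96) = 45.65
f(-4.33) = -141.29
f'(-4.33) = 102.83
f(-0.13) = -1.86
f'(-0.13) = -1.16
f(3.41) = 85.52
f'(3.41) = 75.59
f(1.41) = 4.18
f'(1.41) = 13.75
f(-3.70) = -85.92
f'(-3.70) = 73.74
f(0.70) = -1.52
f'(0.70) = 3.34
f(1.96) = 14.94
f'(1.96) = 25.97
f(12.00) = 3586.00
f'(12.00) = 887.00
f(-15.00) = -6512.00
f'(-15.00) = 1319.00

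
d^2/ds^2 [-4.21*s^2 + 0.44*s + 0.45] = -8.42000000000000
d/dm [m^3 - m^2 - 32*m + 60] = 3*m^2 - 2*m - 32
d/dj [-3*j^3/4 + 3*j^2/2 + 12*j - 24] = -9*j^2/4 + 3*j + 12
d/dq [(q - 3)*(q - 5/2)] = 2*q - 11/2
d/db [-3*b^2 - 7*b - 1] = -6*b - 7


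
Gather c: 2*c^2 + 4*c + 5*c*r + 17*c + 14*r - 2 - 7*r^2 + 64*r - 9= 2*c^2 + c*(5*r + 21) - 7*r^2 + 78*r - 11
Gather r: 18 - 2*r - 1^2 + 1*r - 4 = 13 - r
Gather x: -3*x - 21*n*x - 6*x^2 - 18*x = -6*x^2 + x*(-21*n - 21)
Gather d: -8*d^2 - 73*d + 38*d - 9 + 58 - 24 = -8*d^2 - 35*d + 25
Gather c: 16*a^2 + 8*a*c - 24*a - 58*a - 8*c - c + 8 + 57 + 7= 16*a^2 - 82*a + c*(8*a - 9) + 72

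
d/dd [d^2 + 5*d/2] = 2*d + 5/2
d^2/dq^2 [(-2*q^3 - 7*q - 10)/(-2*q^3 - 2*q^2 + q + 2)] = 8*(-2*q^6 + 24*q^5 + 93*q^4 + 93*q^3 + 60*q^2 + 42*q + 9)/(8*q^9 + 24*q^8 + 12*q^7 - 40*q^6 - 54*q^5 + 6*q^4 + 47*q^3 + 18*q^2 - 12*q - 8)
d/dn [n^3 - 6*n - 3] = 3*n^2 - 6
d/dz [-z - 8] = -1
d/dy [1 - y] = -1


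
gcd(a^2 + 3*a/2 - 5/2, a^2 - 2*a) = 1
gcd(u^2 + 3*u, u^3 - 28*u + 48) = 1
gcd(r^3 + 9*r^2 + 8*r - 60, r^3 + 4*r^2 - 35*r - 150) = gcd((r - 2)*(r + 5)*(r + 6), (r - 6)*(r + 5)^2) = r + 5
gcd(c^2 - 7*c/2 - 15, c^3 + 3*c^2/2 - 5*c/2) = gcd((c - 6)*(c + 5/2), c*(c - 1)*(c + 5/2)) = c + 5/2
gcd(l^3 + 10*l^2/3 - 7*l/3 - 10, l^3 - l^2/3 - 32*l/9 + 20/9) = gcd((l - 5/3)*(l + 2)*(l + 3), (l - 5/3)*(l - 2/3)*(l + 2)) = l^2 + l/3 - 10/3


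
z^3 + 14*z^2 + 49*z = z*(z + 7)^2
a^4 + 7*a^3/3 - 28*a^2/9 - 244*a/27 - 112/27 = (a - 2)*(a + 2/3)*(a + 4/3)*(a + 7/3)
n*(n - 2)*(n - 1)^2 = n^4 - 4*n^3 + 5*n^2 - 2*n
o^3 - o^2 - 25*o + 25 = (o - 5)*(o - 1)*(o + 5)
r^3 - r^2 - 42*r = r*(r - 7)*(r + 6)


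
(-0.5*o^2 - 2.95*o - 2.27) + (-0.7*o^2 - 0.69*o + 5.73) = -1.2*o^2 - 3.64*o + 3.46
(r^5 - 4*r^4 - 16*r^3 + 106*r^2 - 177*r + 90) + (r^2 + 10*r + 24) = r^5 - 4*r^4 - 16*r^3 + 107*r^2 - 167*r + 114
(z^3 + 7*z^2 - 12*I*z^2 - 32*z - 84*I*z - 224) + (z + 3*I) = z^3 + 7*z^2 - 12*I*z^2 - 31*z - 84*I*z - 224 + 3*I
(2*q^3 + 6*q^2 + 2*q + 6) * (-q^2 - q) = -2*q^5 - 8*q^4 - 8*q^3 - 8*q^2 - 6*q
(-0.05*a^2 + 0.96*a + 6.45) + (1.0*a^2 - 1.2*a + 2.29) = 0.95*a^2 - 0.24*a + 8.74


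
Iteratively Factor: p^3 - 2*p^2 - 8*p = (p)*(p^2 - 2*p - 8) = p*(p + 2)*(p - 4)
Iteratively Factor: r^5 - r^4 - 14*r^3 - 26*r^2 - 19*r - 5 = (r + 1)*(r^4 - 2*r^3 - 12*r^2 - 14*r - 5) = (r + 1)^2*(r^3 - 3*r^2 - 9*r - 5) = (r - 5)*(r + 1)^2*(r^2 + 2*r + 1) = (r - 5)*(r + 1)^3*(r + 1)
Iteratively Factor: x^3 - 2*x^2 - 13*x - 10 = (x + 1)*(x^2 - 3*x - 10) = (x + 1)*(x + 2)*(x - 5)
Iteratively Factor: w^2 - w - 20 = (w - 5)*(w + 4)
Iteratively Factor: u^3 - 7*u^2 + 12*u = (u - 4)*(u^2 - 3*u) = u*(u - 4)*(u - 3)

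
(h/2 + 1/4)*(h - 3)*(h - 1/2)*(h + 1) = h^4/2 - h^3 - 13*h^2/8 + h/4 + 3/8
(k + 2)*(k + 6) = k^2 + 8*k + 12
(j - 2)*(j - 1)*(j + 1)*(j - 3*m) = j^4 - 3*j^3*m - 2*j^3 + 6*j^2*m - j^2 + 3*j*m + 2*j - 6*m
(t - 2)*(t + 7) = t^2 + 5*t - 14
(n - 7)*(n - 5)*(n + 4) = n^3 - 8*n^2 - 13*n + 140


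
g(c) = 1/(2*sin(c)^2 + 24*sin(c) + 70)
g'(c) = (-4*sin(c)*cos(c) - 24*cos(c))/(2*sin(c)^2 + 24*sin(c) + 70)^2 = -(sin(c) + 6)*cos(c)/(sin(c)^2 + 12*sin(c) + 35)^2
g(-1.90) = 0.02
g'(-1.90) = 0.00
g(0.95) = 0.01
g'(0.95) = -0.00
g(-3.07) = 0.01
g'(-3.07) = 0.01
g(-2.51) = 0.02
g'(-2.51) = 0.01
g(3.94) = 0.02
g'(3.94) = 0.01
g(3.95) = 0.02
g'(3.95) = 0.01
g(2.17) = 0.01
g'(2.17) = 0.00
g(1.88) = 0.01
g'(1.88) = 0.00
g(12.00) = 0.02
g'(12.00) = -0.00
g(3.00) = 0.01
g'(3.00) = 0.00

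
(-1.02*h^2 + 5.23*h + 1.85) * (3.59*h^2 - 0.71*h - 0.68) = -3.6618*h^4 + 19.4999*h^3 + 3.6218*h^2 - 4.8699*h - 1.258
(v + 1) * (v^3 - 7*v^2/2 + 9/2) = v^4 - 5*v^3/2 - 7*v^2/2 + 9*v/2 + 9/2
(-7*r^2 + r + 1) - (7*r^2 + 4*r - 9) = -14*r^2 - 3*r + 10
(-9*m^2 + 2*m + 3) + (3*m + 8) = -9*m^2 + 5*m + 11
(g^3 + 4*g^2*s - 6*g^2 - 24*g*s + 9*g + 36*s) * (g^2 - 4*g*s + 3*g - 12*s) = g^5 - 3*g^4 - 16*g^3*s^2 - 9*g^3 + 48*g^2*s^2 + 27*g^2 + 144*g*s^2 - 432*s^2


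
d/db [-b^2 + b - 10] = 1 - 2*b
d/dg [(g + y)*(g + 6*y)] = 2*g + 7*y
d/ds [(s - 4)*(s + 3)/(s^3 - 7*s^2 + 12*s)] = (-s^2 - 6*s + 9)/(s^2*(s^2 - 6*s + 9))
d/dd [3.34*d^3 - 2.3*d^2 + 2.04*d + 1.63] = 10.02*d^2 - 4.6*d + 2.04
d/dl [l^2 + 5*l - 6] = 2*l + 5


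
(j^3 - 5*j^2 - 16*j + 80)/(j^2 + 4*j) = j - 9 + 20/j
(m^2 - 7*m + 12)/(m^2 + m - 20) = (m - 3)/(m + 5)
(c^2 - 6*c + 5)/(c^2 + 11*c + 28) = (c^2 - 6*c + 5)/(c^2 + 11*c + 28)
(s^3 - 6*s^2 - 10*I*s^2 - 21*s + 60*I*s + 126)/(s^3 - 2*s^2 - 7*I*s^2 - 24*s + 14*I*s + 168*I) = (s - 3*I)/(s + 4)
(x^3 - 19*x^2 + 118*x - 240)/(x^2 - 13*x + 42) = (x^2 - 13*x + 40)/(x - 7)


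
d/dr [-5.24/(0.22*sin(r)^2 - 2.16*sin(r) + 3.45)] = (2.3056*sin(r) - 11.3184)*cos(r)/(0.22*sin(r)^2 - 2.16*sin(r) + 3.45)^2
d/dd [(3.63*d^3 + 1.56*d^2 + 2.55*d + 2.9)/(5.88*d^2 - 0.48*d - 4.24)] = (21.3444*d^4 - 3.4848*d^3 - 61.9164*d^2 - 47.3328*d - 9.42)/(34.5744*d^4 - 5.6448*d^3 - 49.632*d^2 + 4.0704*d + 17.9776)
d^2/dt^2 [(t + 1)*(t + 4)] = 2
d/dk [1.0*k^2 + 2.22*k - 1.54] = 2.0*k + 2.22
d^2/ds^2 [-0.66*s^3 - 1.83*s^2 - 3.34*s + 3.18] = -3.96*s - 3.66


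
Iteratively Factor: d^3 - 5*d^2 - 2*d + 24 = (d + 2)*(d^2 - 7*d + 12) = (d - 3)*(d + 2)*(d - 4)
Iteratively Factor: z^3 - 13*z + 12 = (z - 3)*(z^2 + 3*z - 4) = (z - 3)*(z - 1)*(z + 4)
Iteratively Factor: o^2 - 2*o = (o - 2)*(o)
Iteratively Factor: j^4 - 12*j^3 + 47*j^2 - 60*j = (j - 5)*(j^3 - 7*j^2 + 12*j) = j*(j - 5)*(j^2 - 7*j + 12) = j*(j - 5)*(j - 4)*(j - 3)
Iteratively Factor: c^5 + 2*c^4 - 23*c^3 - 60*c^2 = (c)*(c^4 + 2*c^3 - 23*c^2 - 60*c) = c*(c - 5)*(c^3 + 7*c^2 + 12*c) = c^2*(c - 5)*(c^2 + 7*c + 12) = c^2*(c - 5)*(c + 3)*(c + 4)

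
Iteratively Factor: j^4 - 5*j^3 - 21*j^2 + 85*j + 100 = (j - 5)*(j^3 - 21*j - 20) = (j - 5)^2*(j^2 + 5*j + 4) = (j - 5)^2*(j + 1)*(j + 4)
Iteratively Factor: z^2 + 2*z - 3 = (z + 3)*(z - 1)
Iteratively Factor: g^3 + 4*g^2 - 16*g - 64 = (g + 4)*(g^2 - 16) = (g + 4)^2*(g - 4)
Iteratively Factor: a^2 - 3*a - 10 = (a - 5)*(a + 2)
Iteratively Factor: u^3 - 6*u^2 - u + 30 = (u - 5)*(u^2 - u - 6) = (u - 5)*(u + 2)*(u - 3)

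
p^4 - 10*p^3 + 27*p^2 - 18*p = p*(p - 6)*(p - 3)*(p - 1)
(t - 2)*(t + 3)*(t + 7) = t^3 + 8*t^2 + t - 42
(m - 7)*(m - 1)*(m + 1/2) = m^3 - 15*m^2/2 + 3*m + 7/2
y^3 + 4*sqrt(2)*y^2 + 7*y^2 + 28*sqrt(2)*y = y*(y + 7)*(y + 4*sqrt(2))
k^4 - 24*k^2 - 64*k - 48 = (k - 6)*(k + 2)^3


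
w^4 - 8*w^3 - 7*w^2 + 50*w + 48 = (w - 8)*(w - 3)*(w + 1)*(w + 2)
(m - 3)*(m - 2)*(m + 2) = m^3 - 3*m^2 - 4*m + 12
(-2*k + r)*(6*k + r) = -12*k^2 + 4*k*r + r^2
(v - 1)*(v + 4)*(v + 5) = v^3 + 8*v^2 + 11*v - 20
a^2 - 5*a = a*(a - 5)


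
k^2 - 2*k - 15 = (k - 5)*(k + 3)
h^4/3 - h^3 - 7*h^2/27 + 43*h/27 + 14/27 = (h/3 + 1/3)*(h - 7/3)*(h - 2)*(h + 1/3)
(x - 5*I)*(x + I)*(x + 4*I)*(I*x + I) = I*x^4 + I*x^3 + 21*I*x^2 - 20*x + 21*I*x - 20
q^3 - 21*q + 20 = (q - 4)*(q - 1)*(q + 5)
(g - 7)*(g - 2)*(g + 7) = g^3 - 2*g^2 - 49*g + 98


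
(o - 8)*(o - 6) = o^2 - 14*o + 48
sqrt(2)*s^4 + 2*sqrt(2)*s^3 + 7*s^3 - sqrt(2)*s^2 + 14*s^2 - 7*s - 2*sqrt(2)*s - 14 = (s - 1)*(s + 2)*(s + 7*sqrt(2)/2)*(sqrt(2)*s + sqrt(2))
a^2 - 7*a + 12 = (a - 4)*(a - 3)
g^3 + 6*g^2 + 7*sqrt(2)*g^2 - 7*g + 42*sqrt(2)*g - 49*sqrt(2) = (g - 1)*(g + 7)*(g + 7*sqrt(2))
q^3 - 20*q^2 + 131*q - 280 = (q - 8)*(q - 7)*(q - 5)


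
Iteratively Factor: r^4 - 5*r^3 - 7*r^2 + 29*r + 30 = (r - 3)*(r^3 - 2*r^2 - 13*r - 10) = (r - 3)*(r + 1)*(r^2 - 3*r - 10) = (r - 3)*(r + 1)*(r + 2)*(r - 5)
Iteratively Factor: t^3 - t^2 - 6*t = (t - 3)*(t^2 + 2*t) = t*(t - 3)*(t + 2)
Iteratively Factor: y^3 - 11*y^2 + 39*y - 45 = (y - 3)*(y^2 - 8*y + 15) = (y - 5)*(y - 3)*(y - 3)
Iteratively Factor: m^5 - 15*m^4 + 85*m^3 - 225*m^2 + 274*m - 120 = (m - 1)*(m^4 - 14*m^3 + 71*m^2 - 154*m + 120) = (m - 4)*(m - 1)*(m^3 - 10*m^2 + 31*m - 30) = (m - 5)*(m - 4)*(m - 1)*(m^2 - 5*m + 6) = (m - 5)*(m - 4)*(m - 3)*(m - 1)*(m - 2)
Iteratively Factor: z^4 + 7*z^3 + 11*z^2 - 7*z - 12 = (z + 3)*(z^3 + 4*z^2 - z - 4) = (z + 1)*(z + 3)*(z^2 + 3*z - 4) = (z + 1)*(z + 3)*(z + 4)*(z - 1)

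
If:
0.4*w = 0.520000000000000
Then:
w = 1.30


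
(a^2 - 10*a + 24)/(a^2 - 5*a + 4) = (a - 6)/(a - 1)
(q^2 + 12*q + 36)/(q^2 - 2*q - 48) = (q + 6)/(q - 8)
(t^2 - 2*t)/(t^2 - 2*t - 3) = t*(2 - t)/(-t^2 + 2*t + 3)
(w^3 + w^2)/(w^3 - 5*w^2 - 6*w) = w/(w - 6)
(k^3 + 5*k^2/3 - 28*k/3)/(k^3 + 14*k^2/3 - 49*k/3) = (k + 4)/(k + 7)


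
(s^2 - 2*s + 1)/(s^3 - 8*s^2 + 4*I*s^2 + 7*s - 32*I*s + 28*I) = (s - 1)/(s^2 + s*(-7 + 4*I) - 28*I)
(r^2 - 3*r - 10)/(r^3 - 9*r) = (r^2 - 3*r - 10)/(r*(r^2 - 9))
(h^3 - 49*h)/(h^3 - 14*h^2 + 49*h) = (h + 7)/(h - 7)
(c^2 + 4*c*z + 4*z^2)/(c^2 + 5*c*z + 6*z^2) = (c + 2*z)/(c + 3*z)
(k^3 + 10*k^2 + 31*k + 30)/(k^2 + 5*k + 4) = (k^3 + 10*k^2 + 31*k + 30)/(k^2 + 5*k + 4)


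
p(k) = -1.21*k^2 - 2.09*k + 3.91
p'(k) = -2.42*k - 2.09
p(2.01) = -5.18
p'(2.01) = -6.95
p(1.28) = -0.75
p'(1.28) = -5.19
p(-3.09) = -1.19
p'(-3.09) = 5.39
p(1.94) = -4.70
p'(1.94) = -6.78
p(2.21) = -6.62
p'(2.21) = -7.44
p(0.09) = 3.71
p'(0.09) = -2.31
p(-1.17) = 4.70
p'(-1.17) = 0.74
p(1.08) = 0.24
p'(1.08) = -4.70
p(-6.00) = -27.11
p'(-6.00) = 12.43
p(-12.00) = -145.25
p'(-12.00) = 26.95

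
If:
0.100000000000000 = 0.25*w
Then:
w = 0.40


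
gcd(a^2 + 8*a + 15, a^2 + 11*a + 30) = a + 5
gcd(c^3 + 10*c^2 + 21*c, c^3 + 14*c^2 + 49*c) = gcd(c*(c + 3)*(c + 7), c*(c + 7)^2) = c^2 + 7*c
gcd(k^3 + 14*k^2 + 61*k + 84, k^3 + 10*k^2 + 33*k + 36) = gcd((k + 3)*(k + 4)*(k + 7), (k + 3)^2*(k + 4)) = k^2 + 7*k + 12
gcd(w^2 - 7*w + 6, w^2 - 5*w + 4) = w - 1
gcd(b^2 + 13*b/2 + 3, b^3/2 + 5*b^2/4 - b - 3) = 1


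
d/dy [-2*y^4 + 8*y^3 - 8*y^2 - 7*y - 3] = -8*y^3 + 24*y^2 - 16*y - 7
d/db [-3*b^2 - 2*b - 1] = -6*b - 2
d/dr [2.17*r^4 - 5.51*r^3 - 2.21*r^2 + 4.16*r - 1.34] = 8.68*r^3 - 16.53*r^2 - 4.42*r + 4.16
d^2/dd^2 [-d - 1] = 0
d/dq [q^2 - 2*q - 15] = 2*q - 2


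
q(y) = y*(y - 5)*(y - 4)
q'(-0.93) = 39.33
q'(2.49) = -6.22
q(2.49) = 9.44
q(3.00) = 6.00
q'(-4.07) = 142.95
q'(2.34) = -5.69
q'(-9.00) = 425.00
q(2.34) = 10.33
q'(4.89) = 3.72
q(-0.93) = -27.19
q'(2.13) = -4.73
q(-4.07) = -297.90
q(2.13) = 11.43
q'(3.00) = -7.00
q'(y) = y*(y - 5) + y*(y - 4) + (y - 5)*(y - 4) = 3*y^2 - 18*y + 20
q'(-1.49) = 53.48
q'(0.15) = 17.37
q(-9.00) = -1638.00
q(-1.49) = -53.09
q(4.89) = -0.48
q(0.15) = 2.80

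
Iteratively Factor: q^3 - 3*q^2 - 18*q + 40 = (q + 4)*(q^2 - 7*q + 10) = (q - 5)*(q + 4)*(q - 2)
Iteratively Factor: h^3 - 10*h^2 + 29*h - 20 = (h - 5)*(h^2 - 5*h + 4) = (h - 5)*(h - 4)*(h - 1)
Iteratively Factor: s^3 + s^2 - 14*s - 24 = (s - 4)*(s^2 + 5*s + 6) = (s - 4)*(s + 3)*(s + 2)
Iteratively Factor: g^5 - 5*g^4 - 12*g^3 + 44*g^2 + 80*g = (g - 5)*(g^4 - 12*g^2 - 16*g) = (g - 5)*(g + 2)*(g^3 - 2*g^2 - 8*g) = (g - 5)*(g + 2)^2*(g^2 - 4*g) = g*(g - 5)*(g + 2)^2*(g - 4)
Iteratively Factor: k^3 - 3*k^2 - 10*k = (k + 2)*(k^2 - 5*k) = k*(k + 2)*(k - 5)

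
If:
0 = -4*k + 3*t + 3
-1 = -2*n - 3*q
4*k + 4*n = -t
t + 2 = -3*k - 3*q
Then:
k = -3/14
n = 15/28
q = -1/42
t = -9/7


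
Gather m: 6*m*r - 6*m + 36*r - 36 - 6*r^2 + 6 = m*(6*r - 6) - 6*r^2 + 36*r - 30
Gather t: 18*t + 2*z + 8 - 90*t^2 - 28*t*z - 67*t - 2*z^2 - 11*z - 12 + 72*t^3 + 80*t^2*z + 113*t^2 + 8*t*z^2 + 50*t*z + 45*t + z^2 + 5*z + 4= 72*t^3 + t^2*(80*z + 23) + t*(8*z^2 + 22*z - 4) - z^2 - 4*z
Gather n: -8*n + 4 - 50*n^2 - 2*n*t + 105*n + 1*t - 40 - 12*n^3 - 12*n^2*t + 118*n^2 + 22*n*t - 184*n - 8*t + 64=-12*n^3 + n^2*(68 - 12*t) + n*(20*t - 87) - 7*t + 28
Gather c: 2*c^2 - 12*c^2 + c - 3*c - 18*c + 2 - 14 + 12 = -10*c^2 - 20*c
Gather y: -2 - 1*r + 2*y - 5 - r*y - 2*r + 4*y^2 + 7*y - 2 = -3*r + 4*y^2 + y*(9 - r) - 9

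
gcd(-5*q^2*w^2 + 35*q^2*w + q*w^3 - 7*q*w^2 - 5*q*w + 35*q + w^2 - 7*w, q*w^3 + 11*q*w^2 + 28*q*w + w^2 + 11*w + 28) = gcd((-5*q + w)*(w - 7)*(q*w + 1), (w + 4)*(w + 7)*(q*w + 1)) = q*w + 1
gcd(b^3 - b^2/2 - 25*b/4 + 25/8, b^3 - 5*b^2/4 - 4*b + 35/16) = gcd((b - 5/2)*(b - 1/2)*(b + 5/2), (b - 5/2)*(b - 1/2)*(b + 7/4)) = b^2 - 3*b + 5/4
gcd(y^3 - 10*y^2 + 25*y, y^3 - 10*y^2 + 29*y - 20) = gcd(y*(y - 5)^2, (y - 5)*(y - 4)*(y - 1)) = y - 5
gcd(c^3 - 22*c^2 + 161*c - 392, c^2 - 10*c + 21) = c - 7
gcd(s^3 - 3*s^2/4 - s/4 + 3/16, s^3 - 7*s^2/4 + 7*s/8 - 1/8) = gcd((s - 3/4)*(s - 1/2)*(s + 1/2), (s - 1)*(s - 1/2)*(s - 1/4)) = s - 1/2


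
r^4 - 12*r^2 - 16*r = r*(r - 4)*(r + 2)^2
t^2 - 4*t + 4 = (t - 2)^2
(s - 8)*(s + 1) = s^2 - 7*s - 8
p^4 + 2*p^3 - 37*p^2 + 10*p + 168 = (p - 4)*(p - 3)*(p + 2)*(p + 7)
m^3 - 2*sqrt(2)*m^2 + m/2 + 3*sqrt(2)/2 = (m - 3*sqrt(2)/2)*(m - sqrt(2))*(m + sqrt(2)/2)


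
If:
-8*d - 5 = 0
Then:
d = -5/8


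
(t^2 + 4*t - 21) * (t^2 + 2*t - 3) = t^4 + 6*t^3 - 16*t^2 - 54*t + 63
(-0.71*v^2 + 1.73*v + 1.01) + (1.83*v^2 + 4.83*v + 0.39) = 1.12*v^2 + 6.56*v + 1.4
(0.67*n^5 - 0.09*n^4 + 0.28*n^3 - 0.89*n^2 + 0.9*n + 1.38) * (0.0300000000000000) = 0.0201*n^5 - 0.0027*n^4 + 0.0084*n^3 - 0.0267*n^2 + 0.027*n + 0.0414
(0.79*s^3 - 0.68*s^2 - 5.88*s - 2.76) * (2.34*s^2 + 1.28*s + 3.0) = 1.8486*s^5 - 0.58*s^4 - 12.2596*s^3 - 16.0248*s^2 - 21.1728*s - 8.28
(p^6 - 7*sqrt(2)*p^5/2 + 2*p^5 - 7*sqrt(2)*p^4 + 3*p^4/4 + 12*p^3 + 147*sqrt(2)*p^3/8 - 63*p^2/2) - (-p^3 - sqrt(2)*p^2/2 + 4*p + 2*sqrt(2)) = p^6 - 7*sqrt(2)*p^5/2 + 2*p^5 - 7*sqrt(2)*p^4 + 3*p^4/4 + 13*p^3 + 147*sqrt(2)*p^3/8 - 63*p^2/2 + sqrt(2)*p^2/2 - 4*p - 2*sqrt(2)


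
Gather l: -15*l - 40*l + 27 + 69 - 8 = 88 - 55*l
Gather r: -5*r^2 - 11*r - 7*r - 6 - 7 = -5*r^2 - 18*r - 13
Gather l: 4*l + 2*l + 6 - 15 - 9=6*l - 18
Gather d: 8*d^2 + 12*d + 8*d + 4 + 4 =8*d^2 + 20*d + 8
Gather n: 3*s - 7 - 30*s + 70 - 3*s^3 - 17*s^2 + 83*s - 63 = -3*s^3 - 17*s^2 + 56*s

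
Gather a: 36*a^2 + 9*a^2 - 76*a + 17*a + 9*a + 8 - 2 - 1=45*a^2 - 50*a + 5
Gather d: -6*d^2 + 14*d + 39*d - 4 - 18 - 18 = -6*d^2 + 53*d - 40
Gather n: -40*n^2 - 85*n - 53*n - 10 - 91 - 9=-40*n^2 - 138*n - 110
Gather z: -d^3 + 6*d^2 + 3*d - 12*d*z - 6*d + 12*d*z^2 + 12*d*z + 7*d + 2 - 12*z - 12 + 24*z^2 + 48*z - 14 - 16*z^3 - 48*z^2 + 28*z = -d^3 + 6*d^2 + 4*d - 16*z^3 + z^2*(12*d - 24) + 64*z - 24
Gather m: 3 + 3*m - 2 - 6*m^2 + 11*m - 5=-6*m^2 + 14*m - 4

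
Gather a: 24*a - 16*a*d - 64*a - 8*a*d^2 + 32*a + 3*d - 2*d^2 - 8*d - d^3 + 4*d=a*(-8*d^2 - 16*d - 8) - d^3 - 2*d^2 - d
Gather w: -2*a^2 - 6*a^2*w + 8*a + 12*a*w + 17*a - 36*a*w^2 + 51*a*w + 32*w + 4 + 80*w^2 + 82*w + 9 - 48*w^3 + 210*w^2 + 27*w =-2*a^2 + 25*a - 48*w^3 + w^2*(290 - 36*a) + w*(-6*a^2 + 63*a + 141) + 13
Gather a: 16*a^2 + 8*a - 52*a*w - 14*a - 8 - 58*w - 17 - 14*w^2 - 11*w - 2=16*a^2 + a*(-52*w - 6) - 14*w^2 - 69*w - 27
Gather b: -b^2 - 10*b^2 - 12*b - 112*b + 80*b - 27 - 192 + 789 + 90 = -11*b^2 - 44*b + 660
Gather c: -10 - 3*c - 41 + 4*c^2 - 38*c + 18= 4*c^2 - 41*c - 33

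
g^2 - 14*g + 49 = (g - 7)^2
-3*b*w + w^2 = w*(-3*b + w)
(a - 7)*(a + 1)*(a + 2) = a^3 - 4*a^2 - 19*a - 14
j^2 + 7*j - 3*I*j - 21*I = (j + 7)*(j - 3*I)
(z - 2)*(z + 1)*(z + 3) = z^3 + 2*z^2 - 5*z - 6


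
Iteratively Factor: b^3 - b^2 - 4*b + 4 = (b - 2)*(b^2 + b - 2) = (b - 2)*(b + 2)*(b - 1)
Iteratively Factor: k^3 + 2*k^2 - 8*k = (k + 4)*(k^2 - 2*k) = k*(k + 4)*(k - 2)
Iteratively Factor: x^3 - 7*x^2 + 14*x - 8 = (x - 1)*(x^2 - 6*x + 8) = (x - 4)*(x - 1)*(x - 2)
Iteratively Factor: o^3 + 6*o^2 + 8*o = (o + 4)*(o^2 + 2*o) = (o + 2)*(o + 4)*(o)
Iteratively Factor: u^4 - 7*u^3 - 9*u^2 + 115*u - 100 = (u - 5)*(u^3 - 2*u^2 - 19*u + 20) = (u - 5)*(u + 4)*(u^2 - 6*u + 5) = (u - 5)^2*(u + 4)*(u - 1)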